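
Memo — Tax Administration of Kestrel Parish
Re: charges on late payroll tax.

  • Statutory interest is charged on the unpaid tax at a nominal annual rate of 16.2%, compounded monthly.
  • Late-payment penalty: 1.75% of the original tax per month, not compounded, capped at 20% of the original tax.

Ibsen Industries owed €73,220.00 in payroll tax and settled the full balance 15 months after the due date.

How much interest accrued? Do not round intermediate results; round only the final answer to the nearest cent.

Interest (16.2%/yr ÷ 12 = 1.35%/month): €73,220.00 × ((1 + 0.0135)^15 − 1) = €16,313.5944…

€16,313.59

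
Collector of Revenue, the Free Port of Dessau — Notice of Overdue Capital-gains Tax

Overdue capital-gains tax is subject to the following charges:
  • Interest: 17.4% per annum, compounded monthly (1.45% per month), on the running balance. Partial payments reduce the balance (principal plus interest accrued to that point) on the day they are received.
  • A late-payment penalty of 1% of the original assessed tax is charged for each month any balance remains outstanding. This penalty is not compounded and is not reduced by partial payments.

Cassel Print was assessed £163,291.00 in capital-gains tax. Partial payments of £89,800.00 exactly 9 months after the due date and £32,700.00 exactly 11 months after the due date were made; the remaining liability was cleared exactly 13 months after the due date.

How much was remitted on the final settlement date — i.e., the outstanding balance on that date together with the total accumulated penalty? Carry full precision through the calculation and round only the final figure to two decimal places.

Balance at month 9: £163,291.0000 × (1 + 0.0145)^9 = £185,879.1642…
After £89,800.00 payment: £185,879.1642… − £89,800.00 = £96,079.1642…
Balance at month 11: £96,079.1642… × (1 + 0.0145)^2 = £98,885.6606…
After £32,700.00 payment: £98,885.6606… − £32,700.00 = £66,185.6606…
Balance at month 13: £66,185.6606… × (1 + 0.0145)^2 = £68,118.9603…
Penalty: 13 × 1% × £163,291.00 = £21,227.83
Final settlement = outstanding balance + penalty = £68,118.9603… + £21,227.83 = £89,346.79

£89,346.79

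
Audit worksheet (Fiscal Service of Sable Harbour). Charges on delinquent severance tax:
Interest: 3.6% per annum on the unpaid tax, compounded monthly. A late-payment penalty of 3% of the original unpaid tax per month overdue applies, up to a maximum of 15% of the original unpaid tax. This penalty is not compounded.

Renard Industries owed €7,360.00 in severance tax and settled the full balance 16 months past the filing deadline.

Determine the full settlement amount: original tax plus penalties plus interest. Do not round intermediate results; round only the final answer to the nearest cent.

€8,825.34

Penalty (uncapped): 16 × 3% × €7,360.00 = €3,532.80; cap = 15% × €7,360.00 = €1,104.00 → penalty = €1,104.00
Interest (3.6%/yr ÷ 12 = 0.3%/month): €7,360.00 × ((1 + 0.003)^16 − 1) = €361.3412…
Total = €7,360.00 + €1,104.0000 + €361.3412… = €8,825.34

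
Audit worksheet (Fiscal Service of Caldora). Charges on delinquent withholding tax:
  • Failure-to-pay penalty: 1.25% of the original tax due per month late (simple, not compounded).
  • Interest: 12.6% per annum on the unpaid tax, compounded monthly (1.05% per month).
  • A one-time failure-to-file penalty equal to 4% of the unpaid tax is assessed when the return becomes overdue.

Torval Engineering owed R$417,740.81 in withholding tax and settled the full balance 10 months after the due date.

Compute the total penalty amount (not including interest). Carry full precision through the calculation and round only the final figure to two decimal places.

R$68,927.23

Failure-to-file penalty: 4% × R$417,740.81 = R$16,709.63…
Failure-to-pay penalty: 10 × 1.25% × R$417,740.81 = R$52,217.60…
Total penalty = R$16,709.63… + R$52,217.60… = R$68,927.23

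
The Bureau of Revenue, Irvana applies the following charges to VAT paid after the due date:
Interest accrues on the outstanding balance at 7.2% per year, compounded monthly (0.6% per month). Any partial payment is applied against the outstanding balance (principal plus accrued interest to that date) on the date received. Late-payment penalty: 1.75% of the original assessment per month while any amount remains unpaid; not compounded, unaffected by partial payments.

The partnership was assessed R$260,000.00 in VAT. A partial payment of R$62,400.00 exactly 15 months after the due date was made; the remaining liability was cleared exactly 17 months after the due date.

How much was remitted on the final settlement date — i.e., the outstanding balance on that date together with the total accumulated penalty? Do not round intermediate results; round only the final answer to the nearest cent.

R$302,030.92

Balance at month 15: R$260,000.0000 × (1 + 0.006)^15 = R$284,408.8189…
After R$62,400.00 payment: R$284,408.8189… − R$62,400.00 = R$222,008.8189…
Balance at month 17: R$222,008.8189… × (1 + 0.006)^2 = R$224,680.9170…
Penalty: 17 × 1.75% × R$260,000.00 = R$77,350.00
Final settlement = outstanding balance + penalty = R$224,680.9170… + R$77,350.00 = R$302,030.92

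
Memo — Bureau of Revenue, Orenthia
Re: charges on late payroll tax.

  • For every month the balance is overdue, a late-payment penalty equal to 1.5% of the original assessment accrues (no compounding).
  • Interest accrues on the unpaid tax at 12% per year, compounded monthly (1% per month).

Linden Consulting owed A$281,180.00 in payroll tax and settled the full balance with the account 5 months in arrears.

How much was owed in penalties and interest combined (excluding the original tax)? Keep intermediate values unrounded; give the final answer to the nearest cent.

A$35,431.51

Late-payment penalty = 1.5% × A$281,180.00 × 5 mo = A$21,088.50
Interest: A$281,180.00 × ((1 + 0.01)^5 − 1) = A$281,180.00 × 0.0510101… = A$14,343.0059…
Penalties + interest = A$21,088.5000 + A$14,343.0059… = A$35,431.51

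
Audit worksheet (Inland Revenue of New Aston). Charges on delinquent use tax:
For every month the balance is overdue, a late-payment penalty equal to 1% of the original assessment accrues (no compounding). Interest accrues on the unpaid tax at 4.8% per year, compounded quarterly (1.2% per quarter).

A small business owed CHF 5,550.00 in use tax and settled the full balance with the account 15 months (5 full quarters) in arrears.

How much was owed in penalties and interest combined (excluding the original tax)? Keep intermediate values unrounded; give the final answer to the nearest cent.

CHF 1,173.59

Late-payment penalty: 15 × 1% × CHF 5,550.00 = CHF 832.50
Interest: CHF 5,550.00 × ((1 + 0.012)^5 − 1) = CHF 5,550.00 × 0.0614574… = CHF 341.0885…
Penalties + interest = CHF 832.5000 + CHF 341.0885… = CHF 1,173.59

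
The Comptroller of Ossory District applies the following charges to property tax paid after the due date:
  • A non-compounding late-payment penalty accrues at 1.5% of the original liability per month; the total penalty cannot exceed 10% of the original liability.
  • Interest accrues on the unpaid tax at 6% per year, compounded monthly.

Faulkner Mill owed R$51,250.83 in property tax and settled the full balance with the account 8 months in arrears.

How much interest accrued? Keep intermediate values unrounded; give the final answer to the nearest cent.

R$2,086.27

Interest (6%/yr ÷ 12 = 0.5%/month): R$51,250.83 × ((1 + 0.005)^8 − 1) = R$2,086.2698…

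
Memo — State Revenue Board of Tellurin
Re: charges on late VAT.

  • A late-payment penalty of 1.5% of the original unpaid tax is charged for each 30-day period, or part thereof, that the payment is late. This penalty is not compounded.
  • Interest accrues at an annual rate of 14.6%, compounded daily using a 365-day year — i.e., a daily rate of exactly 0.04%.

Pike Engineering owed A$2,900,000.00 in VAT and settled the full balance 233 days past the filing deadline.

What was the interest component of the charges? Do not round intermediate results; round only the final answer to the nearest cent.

A$283,216.30

Interest: A$2,900,000.00 × ((1 + 0.0004)^233 − 1) = A$2,900,000.00 × 0.09766079… = A$283,216.3039…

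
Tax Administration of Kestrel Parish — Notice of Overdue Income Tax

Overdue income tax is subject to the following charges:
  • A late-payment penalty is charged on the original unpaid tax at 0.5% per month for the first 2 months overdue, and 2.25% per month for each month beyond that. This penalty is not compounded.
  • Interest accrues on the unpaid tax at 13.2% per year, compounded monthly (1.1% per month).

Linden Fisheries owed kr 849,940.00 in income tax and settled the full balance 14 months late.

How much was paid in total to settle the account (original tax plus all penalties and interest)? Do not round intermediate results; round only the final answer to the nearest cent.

Penalty, months 1–2: 2 × 0.5% × kr 849,940.00 = kr 8,499.40
Penalty, months 3–14: 12 × 2.25% × kr 849,940.00 = kr 229,483.80
Interest: kr 849,940.00 × ((1 + 0.011)^14 − 1) = kr 849,940.00 × 0.1655105… = kr 140,673.9667…
Total = kr 849,940.00 + kr 237,983.2000 + kr 140,673.9667… = kr 1,228,597.17

kr 1,228,597.17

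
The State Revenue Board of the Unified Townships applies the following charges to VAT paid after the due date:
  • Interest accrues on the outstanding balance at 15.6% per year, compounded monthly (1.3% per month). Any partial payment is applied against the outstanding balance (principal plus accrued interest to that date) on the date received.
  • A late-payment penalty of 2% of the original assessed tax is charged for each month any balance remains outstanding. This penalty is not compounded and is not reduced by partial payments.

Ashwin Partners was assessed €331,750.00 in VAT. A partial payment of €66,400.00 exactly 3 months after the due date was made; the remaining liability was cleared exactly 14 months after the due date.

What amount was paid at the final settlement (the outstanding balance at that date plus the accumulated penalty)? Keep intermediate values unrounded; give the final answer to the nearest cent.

€413,858.43

Balance at month 3: €331,750.0000 × (1 + 0.013)^3 = €344,857.1761…
After €66,400.00 payment: €344,857.1761… − €66,400.00 = €278,457.1761…
Balance at month 14: €278,457.1761… × (1 + 0.013)^11 = €320,968.4267…
Penalty: 14 × 2% × €331,750.00 = €92,890.00
Final settlement = outstanding balance + penalty = €320,968.4267… + €92,890.00 = €413,858.43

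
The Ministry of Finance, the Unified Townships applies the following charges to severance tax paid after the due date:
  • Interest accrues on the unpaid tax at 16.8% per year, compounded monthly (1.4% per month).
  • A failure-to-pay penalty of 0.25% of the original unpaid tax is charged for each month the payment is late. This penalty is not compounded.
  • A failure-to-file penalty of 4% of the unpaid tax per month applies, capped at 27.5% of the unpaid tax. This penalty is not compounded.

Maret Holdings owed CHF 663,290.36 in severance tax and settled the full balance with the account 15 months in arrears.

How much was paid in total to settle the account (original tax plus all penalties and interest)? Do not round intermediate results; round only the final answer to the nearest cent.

CHF 1,024,374.10

Failure-to-file: 15 × 4% × CHF 663,290.36 = CHF 397,974.22…, capped at 27.5% × CHF 663,290.36 = CHF 182,404.85…
Failure-to-pay penalty: 15 × 0.25% × CHF 663,290.36 = CHF 24,873.39…
Interest: CHF 663,290.36 × ((1 + 0.014)^15 − 1) = CHF 663,290.36 × 0.2318826… = CHF 153,805.5007…
Total = CHF 663,290.36 + CHF 207,278.2375 + CHF 153,805.5007… = CHF 1,024,374.10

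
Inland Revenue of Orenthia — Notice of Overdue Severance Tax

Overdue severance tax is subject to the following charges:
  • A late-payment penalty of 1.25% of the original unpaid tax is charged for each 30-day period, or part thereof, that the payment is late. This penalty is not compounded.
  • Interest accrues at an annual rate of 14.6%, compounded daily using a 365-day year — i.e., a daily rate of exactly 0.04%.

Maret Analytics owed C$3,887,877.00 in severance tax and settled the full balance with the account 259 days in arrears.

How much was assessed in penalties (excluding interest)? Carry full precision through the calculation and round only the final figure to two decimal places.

Penalty periods: ⌈259/30⌉ = 9; penalty = 9 × 1.25% × C$3,887,877.00 = C$437,386.16…

C$437,386.16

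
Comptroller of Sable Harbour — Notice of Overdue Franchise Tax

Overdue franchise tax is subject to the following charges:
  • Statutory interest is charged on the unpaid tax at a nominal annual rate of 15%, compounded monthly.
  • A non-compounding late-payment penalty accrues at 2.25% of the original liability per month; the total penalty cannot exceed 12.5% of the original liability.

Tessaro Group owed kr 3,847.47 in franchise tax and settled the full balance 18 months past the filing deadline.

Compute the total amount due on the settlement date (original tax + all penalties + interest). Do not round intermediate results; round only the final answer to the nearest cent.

Penalty (uncapped): 18 × 2.25% × kr 3,847.47 = kr 1,558.23…; cap = 12.5% × kr 3,847.47 = kr 480.93… → penalty = kr 480.93…
Interest (15%/yr ÷ 12 = 1.25%/month): kr 3,847.47 × ((1 + 0.0125)^18 − 1) = kr 964.0890…
Total = kr 3,847.47 + kr 480.9338… + kr 964.0890… = kr 5,292.49

kr 5,292.49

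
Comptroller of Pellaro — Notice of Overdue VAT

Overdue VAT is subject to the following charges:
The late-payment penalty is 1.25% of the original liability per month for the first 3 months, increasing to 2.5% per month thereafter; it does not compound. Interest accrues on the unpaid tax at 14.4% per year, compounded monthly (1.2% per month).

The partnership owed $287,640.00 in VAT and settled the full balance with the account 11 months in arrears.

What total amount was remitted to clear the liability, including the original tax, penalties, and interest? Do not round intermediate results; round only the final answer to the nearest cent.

$396,285.10

Penalty, months 1–3: 3 × 1.25% × $287,640.00 = $10,786.50
Penalty, months 4–11: 8 × 2.5% × $287,640.00 = $57,528.00
Interest: $287,640.00 × ((1 + 0.012)^11 − 1) = $287,640.00 × 0.1402121… = $40,330.6025…
Total = $287,640.00 + $68,314.5000 + $40,330.6025… = $396,285.10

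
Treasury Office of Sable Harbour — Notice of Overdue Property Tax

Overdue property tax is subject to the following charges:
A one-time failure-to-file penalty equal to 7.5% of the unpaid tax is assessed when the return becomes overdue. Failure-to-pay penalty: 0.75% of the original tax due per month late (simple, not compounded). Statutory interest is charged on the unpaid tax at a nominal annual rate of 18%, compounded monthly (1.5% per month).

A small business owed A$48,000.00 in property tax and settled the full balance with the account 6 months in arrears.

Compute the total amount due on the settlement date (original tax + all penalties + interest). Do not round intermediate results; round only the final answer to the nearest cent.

Failure-to-file penalty: 7.5% × A$48,000.00 = A$3,600.00
Failure-to-pay penalty = 0.75% × A$48,000.00 × 6 mo = A$2,160.00
Interest: A$48,000.00 × ((1 + 0.015)^6 − 1) = A$48,000.00 × 0.0934433… = A$4,485.2767…
Total = A$48,000.00 + A$5,760.0000 + A$4,485.2767… = A$58,245.28

A$58,245.28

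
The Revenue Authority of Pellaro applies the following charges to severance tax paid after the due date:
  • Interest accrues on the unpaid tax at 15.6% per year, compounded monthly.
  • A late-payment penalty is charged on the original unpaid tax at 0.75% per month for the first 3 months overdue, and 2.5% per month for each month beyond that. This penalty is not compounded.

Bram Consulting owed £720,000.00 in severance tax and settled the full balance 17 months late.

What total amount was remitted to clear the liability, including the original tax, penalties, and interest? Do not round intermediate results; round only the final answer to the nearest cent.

Penalty, months 1–3: 3 × 0.75% × £720,000.00 = £16,200.00
Penalty, months 4–17: 14 × 2.5% × £720,000.00 = £252,000.00
Interest (15.6%/yr ÷ 12 = 1.3%/month): £720,000.00 × ((1 + 0.013)^17 − 1) = £176,794.7715…
Total = £720,000.00 + £268,200.0000 + £176,794.7715… = £1,164,994.77

£1,164,994.77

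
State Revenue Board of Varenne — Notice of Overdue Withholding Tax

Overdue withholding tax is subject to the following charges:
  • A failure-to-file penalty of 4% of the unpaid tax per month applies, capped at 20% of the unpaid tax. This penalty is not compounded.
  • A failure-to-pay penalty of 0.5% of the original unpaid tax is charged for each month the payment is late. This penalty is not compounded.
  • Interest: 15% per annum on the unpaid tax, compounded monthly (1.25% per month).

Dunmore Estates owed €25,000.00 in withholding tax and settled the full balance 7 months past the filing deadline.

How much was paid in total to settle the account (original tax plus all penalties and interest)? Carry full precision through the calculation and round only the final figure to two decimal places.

Failure-to-file: 7 × 4% × €25,000.00 = €7,000.00, capped at 20% × €25,000.00 = €5,000.00
Failure-to-pay penalty: 7 × 0.5% × €25,000.00 = €875.00
Interest: €25,000.00 × ((1 + 0.0125)^7 − 1) = €25,000.00 × 0.0908505… = €2,271.2618…
Total = €25,000.00 + €5,875.0000 + €2,271.2618… = €33,146.26

€33,146.26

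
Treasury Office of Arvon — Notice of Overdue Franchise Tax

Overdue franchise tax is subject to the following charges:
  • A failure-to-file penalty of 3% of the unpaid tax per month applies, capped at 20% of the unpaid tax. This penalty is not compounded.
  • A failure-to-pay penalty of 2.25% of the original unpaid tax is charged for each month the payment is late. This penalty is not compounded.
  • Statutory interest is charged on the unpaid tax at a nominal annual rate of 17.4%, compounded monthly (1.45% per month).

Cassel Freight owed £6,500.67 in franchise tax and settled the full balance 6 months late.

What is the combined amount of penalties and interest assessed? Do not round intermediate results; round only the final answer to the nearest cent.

£2,634.17

Failure-to-file: 6 × 3% × £6,500.67 = £1,170.12… (under the 20% cap)
Failure-to-pay penalty = 2.25% × £6,500.67 × 6 mo = £877.59…
Interest: £6,500.67 × ((1 + 0.0145)^6 − 1) = £6,500.67 × 0.0902154… = £586.4605…
Penalties + interest = £2,047.7111… + £586.4605… = £2,634.17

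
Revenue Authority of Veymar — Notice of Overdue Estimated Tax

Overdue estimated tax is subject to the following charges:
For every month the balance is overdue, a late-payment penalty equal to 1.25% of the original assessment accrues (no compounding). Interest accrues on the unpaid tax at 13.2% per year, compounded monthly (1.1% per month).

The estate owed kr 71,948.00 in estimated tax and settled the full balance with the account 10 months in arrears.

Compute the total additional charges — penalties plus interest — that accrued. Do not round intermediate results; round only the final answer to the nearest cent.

Late-payment penalty = 1.25% × kr 71,948.00 × 10 mo = kr 8,993.50
Interest: kr 71,948.00 × ((1 + 0.011)^10 − 1) = kr 71,948.00 × 0.1156078… = kr 8,317.7526…
Penalties + interest = kr 8,993.5000 + kr 8,317.7526… = kr 17,311.25

kr 17,311.25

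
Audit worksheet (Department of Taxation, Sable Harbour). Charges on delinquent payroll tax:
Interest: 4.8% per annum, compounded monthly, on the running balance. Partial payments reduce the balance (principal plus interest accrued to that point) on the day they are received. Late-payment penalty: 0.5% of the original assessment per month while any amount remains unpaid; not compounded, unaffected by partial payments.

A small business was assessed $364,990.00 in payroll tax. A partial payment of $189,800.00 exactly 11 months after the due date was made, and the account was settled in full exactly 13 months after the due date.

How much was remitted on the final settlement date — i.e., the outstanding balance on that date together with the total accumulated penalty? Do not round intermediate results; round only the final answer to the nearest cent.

$216,834.65

Monthly rate = 4.8% ÷ 12 = 0.4%
Balance at month 11: $364,990.0000 × (1 + 0.004)^11 = $381,374.6365…
After $189,800.00 payment: $381,374.6365… − $189,800.00 = $191,574.6365…
Balance at month 13: $191,574.6365… × (1 + 0.004)^2 = $193,110.2988…
Penalty: 13 × 0.5% × $364,990.00 = $23,724.35
Final settlement = outstanding balance + penalty = $193,110.2988… + $23,724.35 = $216,834.65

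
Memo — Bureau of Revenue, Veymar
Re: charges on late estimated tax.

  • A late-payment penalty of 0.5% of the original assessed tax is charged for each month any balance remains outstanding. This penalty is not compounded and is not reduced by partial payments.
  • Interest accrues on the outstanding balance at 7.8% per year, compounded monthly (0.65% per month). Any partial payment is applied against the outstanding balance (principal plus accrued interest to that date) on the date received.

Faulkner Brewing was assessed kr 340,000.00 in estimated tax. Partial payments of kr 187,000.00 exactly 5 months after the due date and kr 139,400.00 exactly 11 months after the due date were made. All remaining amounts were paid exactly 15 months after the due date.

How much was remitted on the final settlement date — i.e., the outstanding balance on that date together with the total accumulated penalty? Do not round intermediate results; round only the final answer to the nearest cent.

Balance at month 5: kr 340,000.0000 × (1 + 0.0065)^5 = kr 351,194.5868…
After kr 187,000.00 payment: kr 351,194.5868… − kr 187,000.00 = kr 164,194.5868…
Balance at month 11: kr 164,194.5868… × (1 + 0.0065)^6 = kr 170,703.1402…
After kr 139,400.00 payment: kr 170,703.1402… − kr 139,400.00 = kr 31,303.1402…
Balance at month 15: kr 31,303.1402… × (1 + 0.0065)^4 = kr 32,124.9916…
Penalty: 15 × 0.5% × kr 340,000.00 = kr 25,500.00
Final settlement = outstanding balance + penalty = kr 32,124.9916… + kr 25,500.00 = kr 57,624.99

kr 57,624.99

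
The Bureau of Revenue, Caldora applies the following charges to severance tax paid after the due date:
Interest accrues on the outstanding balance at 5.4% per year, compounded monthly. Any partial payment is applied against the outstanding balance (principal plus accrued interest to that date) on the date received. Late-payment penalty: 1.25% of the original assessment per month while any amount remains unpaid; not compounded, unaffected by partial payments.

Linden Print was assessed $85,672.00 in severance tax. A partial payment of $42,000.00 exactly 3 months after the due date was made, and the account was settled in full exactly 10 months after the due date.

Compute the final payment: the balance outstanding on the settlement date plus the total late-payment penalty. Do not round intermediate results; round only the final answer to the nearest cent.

$56,974.26

Monthly rate = 5.4% ÷ 12 = 0.45%
Balance at month 3: $85,672.0000 × (1 + 0.0045)^3 = $86,833.7844…
After $42,000.00 payment: $86,833.7844… − $42,000.00 = $44,833.7844…
Balance at month 10: $44,833.7844… × (1 + 0.0045)^7 = $46,265.2578…
Penalty: 10 × 1.25% × $85,672.00 = $10,709.00
Final settlement = outstanding balance + penalty = $46,265.2578… + $10,709.00 = $56,974.26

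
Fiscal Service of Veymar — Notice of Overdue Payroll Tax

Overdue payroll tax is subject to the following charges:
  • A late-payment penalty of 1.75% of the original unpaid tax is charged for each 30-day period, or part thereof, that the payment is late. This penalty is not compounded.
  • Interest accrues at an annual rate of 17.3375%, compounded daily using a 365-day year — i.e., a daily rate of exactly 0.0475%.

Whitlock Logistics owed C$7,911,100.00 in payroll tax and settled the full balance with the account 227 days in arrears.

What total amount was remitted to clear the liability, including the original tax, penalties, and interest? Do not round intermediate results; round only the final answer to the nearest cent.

Penalty periods: ⌈227/30⌉ = 8; penalty = 8 × 1.75% × C$7,911,100.00 = C$1,107,554.00
Interest: C$7,911,100.00 × ((1 + 0.000475)^227 − 1) = C$7,911,100.00 × 0.11382429… = C$900,475.3363…
Total = C$7,911,100.00 + C$1,107,554.0000 + C$900,475.3363… = C$9,919,129.34

C$9,919,129.34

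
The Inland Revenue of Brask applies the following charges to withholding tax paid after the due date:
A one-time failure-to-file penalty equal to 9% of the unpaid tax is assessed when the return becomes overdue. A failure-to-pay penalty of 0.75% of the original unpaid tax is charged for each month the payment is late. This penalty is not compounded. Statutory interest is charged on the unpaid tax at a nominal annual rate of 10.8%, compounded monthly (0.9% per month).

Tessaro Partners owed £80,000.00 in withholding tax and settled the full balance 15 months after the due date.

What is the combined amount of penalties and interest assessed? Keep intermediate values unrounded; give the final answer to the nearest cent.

Failure-to-file penalty: 9% × £80,000.00 = £7,200.00
Failure-to-pay penalty: 15 × 0.75% × £80,000.00 = £9,000.00
Interest: £80,000.00 × ((1 + 0.009)^15 − 1) = £80,000.00 × 0.1438458… = £11,507.6665…
Penalties + interest = £16,200.0000 + £11,507.6665… = £27,707.67

£27,707.67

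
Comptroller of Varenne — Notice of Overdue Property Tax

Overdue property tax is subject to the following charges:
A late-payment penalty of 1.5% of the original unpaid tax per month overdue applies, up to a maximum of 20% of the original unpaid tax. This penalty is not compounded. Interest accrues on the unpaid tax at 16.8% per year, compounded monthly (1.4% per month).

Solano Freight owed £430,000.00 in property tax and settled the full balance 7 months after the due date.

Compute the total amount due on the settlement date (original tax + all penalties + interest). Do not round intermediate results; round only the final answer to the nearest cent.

Penalty: 7 × 1.5% × £430,000.00 = £45,150.00 (below the 20% cap of £86,000.00)
Interest: £430,000.00 × ((1 + 0.014)^7 − 1) = £430,000.00 × 0.1022134… = £43,951.7602…
Total = £430,000.00 + £45,150.0000 + £43,951.7602… = £519,101.76

£519,101.76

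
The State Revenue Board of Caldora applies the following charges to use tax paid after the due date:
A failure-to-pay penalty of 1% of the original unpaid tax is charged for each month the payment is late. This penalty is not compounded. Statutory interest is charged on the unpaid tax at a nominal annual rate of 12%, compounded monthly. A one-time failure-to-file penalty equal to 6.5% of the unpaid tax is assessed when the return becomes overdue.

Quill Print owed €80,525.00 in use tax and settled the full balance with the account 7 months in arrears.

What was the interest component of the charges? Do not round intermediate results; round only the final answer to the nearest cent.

€5,808.70

Interest (12%/yr ÷ 12 = 1%/month): €80,525.00 × ((1 + 0.01)^7 − 1) = €5,808.6992…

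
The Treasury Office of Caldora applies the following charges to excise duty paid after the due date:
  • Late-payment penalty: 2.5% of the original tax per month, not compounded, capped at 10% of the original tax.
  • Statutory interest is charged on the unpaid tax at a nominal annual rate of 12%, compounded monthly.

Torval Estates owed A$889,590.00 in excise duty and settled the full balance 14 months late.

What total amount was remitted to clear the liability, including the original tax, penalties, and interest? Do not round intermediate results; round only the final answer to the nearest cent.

Penalty (uncapped): 14 × 2.5% × A$889,590.00 = A$311,356.50; cap = 10% × A$889,590.00 = A$88,959.00 → penalty = A$88,959.00
Interest (12%/yr ÷ 12 = 1%/month): A$889,590.00 × ((1 + 0.01)^14 − 1) = A$132,970.7654…
Total = A$889,590.00 + A$88,959.0000 + A$132,970.7654… = A$1,111,519.77

A$1,111,519.77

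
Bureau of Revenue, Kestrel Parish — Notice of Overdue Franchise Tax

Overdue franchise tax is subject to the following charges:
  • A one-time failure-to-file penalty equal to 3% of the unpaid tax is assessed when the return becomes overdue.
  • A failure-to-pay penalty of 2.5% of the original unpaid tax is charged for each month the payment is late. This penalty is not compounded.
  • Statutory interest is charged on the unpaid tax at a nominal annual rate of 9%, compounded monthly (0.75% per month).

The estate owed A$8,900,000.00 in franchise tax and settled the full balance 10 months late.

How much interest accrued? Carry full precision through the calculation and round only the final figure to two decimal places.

Interest: A$8,900,000.00 × ((1 + 0.0075)^10 − 1) = A$8,900,000.00 × 0.0775825… = A$690,484.6547…

A$690,484.65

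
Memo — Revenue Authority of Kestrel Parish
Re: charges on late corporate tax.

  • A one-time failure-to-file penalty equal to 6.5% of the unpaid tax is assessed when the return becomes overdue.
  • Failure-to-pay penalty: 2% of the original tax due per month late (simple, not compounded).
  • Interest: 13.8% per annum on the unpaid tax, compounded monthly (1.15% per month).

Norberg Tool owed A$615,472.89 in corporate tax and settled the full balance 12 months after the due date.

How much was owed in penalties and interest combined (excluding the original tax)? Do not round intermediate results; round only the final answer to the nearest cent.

Failure-to-file penalty: 6.5% × A$615,472.89 = A$40,005.74…
Failure-to-pay penalty = 2% × A$615,472.89 × 12 mo = A$147,713.49…
Interest: A$615,472.89 × ((1 + 0.0115)^12 − 1) = A$615,472.89 × 0.1470719… = A$90,518.7744…
Penalties + interest = A$187,719.2315… + A$90,518.7744… = A$278,238.01

A$278,238.01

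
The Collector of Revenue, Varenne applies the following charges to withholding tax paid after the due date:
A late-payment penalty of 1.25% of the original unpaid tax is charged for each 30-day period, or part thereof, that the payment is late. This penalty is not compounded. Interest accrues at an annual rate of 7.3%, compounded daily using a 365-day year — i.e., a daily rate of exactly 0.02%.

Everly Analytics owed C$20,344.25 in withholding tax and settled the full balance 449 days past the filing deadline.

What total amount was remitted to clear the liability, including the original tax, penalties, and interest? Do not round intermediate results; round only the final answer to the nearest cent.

C$26,070.05

Penalty periods: ⌈449/30⌉ = 15; penalty = 15 × 1.25% × C$20,344.25 = C$3,814.55…
Interest: C$20,344.25 × ((1 + 0.0002)^449 − 1) = C$20,344.25 × 0.09394565… = C$1,911.2538…
Total = C$20,344.25 + C$3,814.5469… + C$1,911.2538… = C$26,070.05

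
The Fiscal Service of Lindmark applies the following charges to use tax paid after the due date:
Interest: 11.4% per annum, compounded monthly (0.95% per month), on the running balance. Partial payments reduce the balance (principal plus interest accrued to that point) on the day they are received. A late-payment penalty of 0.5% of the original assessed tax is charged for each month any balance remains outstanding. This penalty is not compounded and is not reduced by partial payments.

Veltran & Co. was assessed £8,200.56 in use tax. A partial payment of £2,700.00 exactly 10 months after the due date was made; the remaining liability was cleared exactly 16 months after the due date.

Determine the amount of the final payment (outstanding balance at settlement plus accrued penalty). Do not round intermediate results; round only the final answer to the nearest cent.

£7,338.36

Balance at month 10: £8,200.5600 × (1 + 0.0095)^10 = £9,013.7756…
After £2,700.00 payment: £9,013.7756… − £2,700.00 = £6,313.7756…
Balance at month 16: £6,313.7756… × (1 + 0.0095)^6 = £6,682.3172…
Penalty: 16 × 0.5% × £8,200.56 = £656.04…
Final settlement = outstanding balance + penalty = £6,682.3172… + £656.04… = £7,338.36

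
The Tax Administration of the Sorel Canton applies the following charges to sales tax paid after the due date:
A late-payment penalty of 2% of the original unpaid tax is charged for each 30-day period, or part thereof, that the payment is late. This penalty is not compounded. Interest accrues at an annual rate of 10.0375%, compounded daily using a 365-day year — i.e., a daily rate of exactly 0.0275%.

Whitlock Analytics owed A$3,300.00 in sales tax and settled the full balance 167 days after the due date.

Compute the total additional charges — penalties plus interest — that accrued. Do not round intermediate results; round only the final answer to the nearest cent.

A$551.06

Penalty periods: ⌈167/30⌉ = 6; penalty = 6 × 2% × A$3,300.00 = A$396.00
Interest: A$3,300.00 × ((1 + 0.000275)^167 − 1) = A$3,300.00 × 0.04698927… = A$155.0646…
Penalties + interest = A$396.0000 + A$155.0646… = A$551.06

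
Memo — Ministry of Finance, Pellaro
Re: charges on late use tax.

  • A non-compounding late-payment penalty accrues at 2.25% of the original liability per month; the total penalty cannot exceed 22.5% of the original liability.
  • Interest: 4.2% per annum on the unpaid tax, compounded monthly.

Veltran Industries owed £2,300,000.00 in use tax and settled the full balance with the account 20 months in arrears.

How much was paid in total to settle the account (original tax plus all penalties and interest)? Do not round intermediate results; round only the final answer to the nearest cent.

Penalty (uncapped): 20 × 2.25% × £2,300,000.00 = £1,035,000.00; cap = 22.5% × £2,300,000.00 = £517,500.00 → penalty = £517,500.00
Interest (4.2%/yr ÷ 12 = 0.35%/month): £2,300,000.00 × ((1 + 0.0035)^20 − 1) = £166,467.3594…
Total = £2,300,000.00 + £517,500.0000 + £166,467.3594… = £2,983,967.36

£2,983,967.36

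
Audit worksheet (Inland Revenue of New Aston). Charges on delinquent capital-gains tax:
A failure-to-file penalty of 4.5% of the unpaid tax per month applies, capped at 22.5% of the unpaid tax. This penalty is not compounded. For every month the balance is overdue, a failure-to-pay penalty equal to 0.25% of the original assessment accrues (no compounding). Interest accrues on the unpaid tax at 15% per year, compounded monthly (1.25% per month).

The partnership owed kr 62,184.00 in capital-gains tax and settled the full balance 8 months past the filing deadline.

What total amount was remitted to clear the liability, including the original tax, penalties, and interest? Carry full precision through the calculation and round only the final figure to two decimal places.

Failure-to-file: 8 × 4.5% × kr 62,184.00 = kr 22,386.24, capped at 22.5% × kr 62,184.00 = kr 13,991.40
Failure-to-pay penalty: 8 × 0.25% × kr 62,184.00 = kr 1,243.68
Interest: kr 62,184.00 × ((1 + 0.0125)^8 − 1) = kr 62,184.00 × 0.1044861… = kr 6,497.3637…
Total = kr 62,184.00 + kr 15,235.0800 + kr 6,497.3637… = kr 83,916.44

kr 83,916.44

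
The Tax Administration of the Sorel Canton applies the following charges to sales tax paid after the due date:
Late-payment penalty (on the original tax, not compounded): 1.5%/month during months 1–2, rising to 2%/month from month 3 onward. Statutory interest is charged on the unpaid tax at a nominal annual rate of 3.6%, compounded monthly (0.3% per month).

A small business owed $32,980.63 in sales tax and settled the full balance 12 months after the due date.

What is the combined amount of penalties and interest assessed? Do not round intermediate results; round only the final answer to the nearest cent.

$8,792.64

Penalty, months 1–2: 2 × 1.5% × $32,980.63 = $989.42…
Penalty, months 3–12: 10 × 2% × $32,980.63 = $6,596.13…
Interest: $32,980.63 × ((1 + 0.003)^12 − 1) = $32,980.63 × 0.0366000… = $1,207.0904…
Penalties + interest = $7,585.5449 + $1,207.0904… = $8,792.64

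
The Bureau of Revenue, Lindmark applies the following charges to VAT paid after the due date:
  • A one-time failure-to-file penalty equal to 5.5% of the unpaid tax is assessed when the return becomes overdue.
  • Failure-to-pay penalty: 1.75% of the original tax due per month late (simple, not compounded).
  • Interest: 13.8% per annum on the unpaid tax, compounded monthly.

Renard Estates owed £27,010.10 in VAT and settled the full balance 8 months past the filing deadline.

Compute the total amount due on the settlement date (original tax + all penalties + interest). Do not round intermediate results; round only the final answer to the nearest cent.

£34,864.35

Failure-to-file penalty: 5.5% × £27,010.10 = £1,485.56…
Failure-to-pay penalty = 1.75% × £27,010.10 × 8 mo = £3,781.41…
Interest (13.8%/yr ÷ 12 = 1.15%/month): £27,010.10 × ((1 + 0.0115)^8 − 1) = £2,587.2814…
Total = £27,010.10 + £5,266.9695 + £2,587.2814… = £34,864.35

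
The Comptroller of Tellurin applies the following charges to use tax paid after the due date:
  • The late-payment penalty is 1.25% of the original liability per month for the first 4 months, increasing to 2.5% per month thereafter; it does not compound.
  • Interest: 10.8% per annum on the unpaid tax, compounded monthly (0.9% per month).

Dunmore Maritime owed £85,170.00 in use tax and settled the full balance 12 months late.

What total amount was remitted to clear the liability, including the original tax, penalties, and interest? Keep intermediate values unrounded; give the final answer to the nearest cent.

Penalty, months 1–4: 4 × 1.25% × £85,170.00 = £4,258.50
Penalty, months 5–12: 8 × 2.5% × £85,170.00 = £17,034.00
Interest: £85,170.00 × ((1 + 0.009)^12 − 1) = £85,170.00 × 0.1135097… = £9,667.6190…
Total = £85,170.00 + £21,292.5000 + £9,667.6190… = £116,130.12

£116,130.12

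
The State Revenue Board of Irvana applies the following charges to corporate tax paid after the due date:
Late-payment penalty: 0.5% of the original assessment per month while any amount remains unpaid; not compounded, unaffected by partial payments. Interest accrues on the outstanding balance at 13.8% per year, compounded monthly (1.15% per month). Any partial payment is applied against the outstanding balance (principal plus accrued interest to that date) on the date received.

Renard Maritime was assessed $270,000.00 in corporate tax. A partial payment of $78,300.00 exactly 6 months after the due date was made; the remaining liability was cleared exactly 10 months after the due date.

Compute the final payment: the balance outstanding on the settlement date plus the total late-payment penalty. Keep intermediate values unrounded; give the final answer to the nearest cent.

$234,242.71

Balance at month 6: $270,000.0000 × (1 + 0.0115)^6 = $289,173.8964…
After $78,300.00 payment: $289,173.8964… − $78,300.00 = $210,873.8964…
Balance at month 10: $210,873.8964… × (1 + 0.0115)^4 = $220,742.7106…
Penalty: 10 × 0.5% × $270,000.00 = $13,500.00
Final settlement = outstanding balance + penalty = $220,742.7106… + $13,500.00 = $234,242.71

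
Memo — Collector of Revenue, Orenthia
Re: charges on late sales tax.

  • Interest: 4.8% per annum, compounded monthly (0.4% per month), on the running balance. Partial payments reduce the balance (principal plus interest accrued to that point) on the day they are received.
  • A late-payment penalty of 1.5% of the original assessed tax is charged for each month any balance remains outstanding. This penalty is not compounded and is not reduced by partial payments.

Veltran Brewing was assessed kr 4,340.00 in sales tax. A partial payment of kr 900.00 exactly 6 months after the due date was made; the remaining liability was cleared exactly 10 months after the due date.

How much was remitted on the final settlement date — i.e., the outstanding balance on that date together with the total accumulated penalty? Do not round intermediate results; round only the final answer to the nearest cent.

kr 4,253.27

Balance at month 6: kr 4,340.0000 × (1 + 0.004)^6 = kr 4,445.2072…
After kr 900.00 payment: kr 4,445.2072… − kr 900.00 = kr 3,545.2072…
Balance at month 10: kr 3,545.2072… × (1 + 0.004)^4 = kr 3,602.2717…
Penalty: 10 × 1.5% × kr 4,340.00 = kr 651.00
Final settlement = outstanding balance + penalty = kr 3,602.2717… + kr 651.00 = kr 4,253.27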